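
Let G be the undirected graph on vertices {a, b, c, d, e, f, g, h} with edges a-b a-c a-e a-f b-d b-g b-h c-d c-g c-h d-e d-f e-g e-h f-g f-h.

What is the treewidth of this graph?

4

A width-4 tree decomposition is:
Bags: B1 = {a, d, e, g, h}  B2 = {a, b, d, g, h}  B3 = {a, d, f, g, h}  B4 = {a, c, d, g, h}
Tree: B1–B2, B2–B3, B3–B4
Each bag holds 5 vertices, so the decomposition has width 4, which upper-bounds the treewidth. For the lower bound: the 5 vertex sets {d,e}, {b,h}, {f,g}, {a}, {c} are disjoint, each induces a connected subgraph, and every pair is joined by at least one edge of G. Contracting each set to a single vertex therefore yields K_{5} as a minor, and since treewidth is minor-monotone, tw(G) ≥ tw(K_{5}) = 4. Therefore the treewidth is 4.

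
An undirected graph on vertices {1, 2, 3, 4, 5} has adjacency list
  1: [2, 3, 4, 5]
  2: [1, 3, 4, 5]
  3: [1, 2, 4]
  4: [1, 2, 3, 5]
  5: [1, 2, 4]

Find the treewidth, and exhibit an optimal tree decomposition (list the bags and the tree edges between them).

Each bag holds 4 vertices, so the decomposition has width 3, which upper-bounds the treewidth. Conversely, {1, 2, 3, 4} is a clique of size 4, and the vertices of any clique must share a bag in every tree decomposition; so some bag has ≥ 4 vertices and tw(G) ≥ 3. The upper and lower bounds meet at 3, so that is the treewidth.

Treewidth 3.
One such decomposition:
Bags: B1 = {1, 2, 4, 5}  B2 = {1, 2, 3, 4}
Tree: B1–B2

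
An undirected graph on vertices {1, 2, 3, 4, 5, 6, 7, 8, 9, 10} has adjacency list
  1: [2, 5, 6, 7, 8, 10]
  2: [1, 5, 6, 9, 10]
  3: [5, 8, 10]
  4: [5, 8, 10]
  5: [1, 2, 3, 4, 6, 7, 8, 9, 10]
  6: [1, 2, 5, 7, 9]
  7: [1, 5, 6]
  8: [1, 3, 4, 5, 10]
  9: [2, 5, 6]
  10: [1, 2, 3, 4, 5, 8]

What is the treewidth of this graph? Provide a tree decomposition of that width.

Treewidth 3.
One such decomposition:
Bags: B1 = {1, 2, 5, 10}  B2 = {1, 5, 8, 10}  B3 = {1, 2, 5, 6}  B4 = {1, 5, 6, 7}  B5 = {4, 5, 8, 10}  B6 = {2, 5, 6, 9}  B7 = {3, 5, 8, 10}
Tree: B1–B2, B1–B3, B3–B4, B2–B5, B3–B6, B2–B7

Every bag has size at most 4, so the width is 4 − 1 = 3 and tw(G) ≤ 3. Conversely, {1, 5, 8, 10} is a clique of size 4, and the vertices of any clique must share a bag in every tree decomposition; so some bag has ≥ 4 vertices and tw(G) ≥ 3. Combining the bounds, tw(G) = 3.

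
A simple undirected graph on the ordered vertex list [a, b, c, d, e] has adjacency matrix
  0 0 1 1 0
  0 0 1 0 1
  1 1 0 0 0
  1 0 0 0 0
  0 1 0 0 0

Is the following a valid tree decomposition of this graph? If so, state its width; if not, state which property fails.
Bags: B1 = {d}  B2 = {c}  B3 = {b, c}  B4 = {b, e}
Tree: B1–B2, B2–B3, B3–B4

No — vertex a appears in no bag.

A tree decomposition must satisfy three properties: every vertex lies in some bag; for every edge, both endpoints lie together in some bag; and for every vertex, the bags containing it form a connected subtree. Here vertex a appears in no bag, so the decomposition is invalid.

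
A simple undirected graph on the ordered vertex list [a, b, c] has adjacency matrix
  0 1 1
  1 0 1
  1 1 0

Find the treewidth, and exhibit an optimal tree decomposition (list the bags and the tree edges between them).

With just one bag of size 3, the width is 3 − 1 = 2, so tw(G) ≤ 2. For the lower bound, the 3 vertices {a, b, c} are pairwise adjacent, and any tree decomposition puts a clique entirely inside one bag — forcing width ≥ 2. Combining the bounds, tw(G) = 2.

Treewidth 2.
One such decomposition:
Bags: B1 = {a, b, c}
Tree: (single bag)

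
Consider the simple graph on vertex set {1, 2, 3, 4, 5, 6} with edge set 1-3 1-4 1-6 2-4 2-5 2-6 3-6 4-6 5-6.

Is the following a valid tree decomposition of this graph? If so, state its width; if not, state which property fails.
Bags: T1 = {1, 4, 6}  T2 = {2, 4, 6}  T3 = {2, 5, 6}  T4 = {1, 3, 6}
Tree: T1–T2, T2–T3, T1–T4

Yes; width 2.

Every vertex of G appears in some bag (union = {1, 2, 3, 4, 5, 6}); every edge is covered by a bag; and for each vertex v the set of bags containing v is connected in the bag tree. The decomposition is therefore valid. The largest bag has 3 vertices, so the width is 2.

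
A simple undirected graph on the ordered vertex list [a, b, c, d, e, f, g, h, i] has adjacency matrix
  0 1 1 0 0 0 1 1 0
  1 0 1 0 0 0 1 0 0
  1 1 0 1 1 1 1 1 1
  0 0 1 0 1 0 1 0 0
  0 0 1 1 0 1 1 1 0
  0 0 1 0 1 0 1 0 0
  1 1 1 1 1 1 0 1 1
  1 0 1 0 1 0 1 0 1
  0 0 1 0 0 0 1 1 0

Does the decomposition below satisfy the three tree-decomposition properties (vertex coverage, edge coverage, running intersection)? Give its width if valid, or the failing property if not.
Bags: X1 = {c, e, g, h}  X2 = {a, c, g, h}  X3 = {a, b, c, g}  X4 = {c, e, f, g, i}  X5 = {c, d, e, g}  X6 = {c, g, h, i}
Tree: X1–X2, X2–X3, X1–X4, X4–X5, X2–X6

No — bags containing vertex i are not connected in the tree.

A tree decomposition must satisfy three properties: every vertex lies in some bag; for every edge, both endpoints lie together in some bag; and for every vertex, the bags containing it form a connected subtree. Here bags containing vertex i are not connected in the tree, so the decomposition is invalid.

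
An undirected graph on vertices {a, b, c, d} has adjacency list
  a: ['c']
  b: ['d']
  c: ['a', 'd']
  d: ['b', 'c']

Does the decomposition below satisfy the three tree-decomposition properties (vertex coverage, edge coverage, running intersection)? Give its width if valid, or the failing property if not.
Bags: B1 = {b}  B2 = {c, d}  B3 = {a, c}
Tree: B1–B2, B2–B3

A tree decomposition must satisfy three properties: every vertex lies in some bag; for every edge, both endpoints lie together in some bag; and for every vertex, the bags containing it form a connected subtree. Here edge (d,b) lies in no bag, so the decomposition is invalid.

No — edge (d,b) lies in no bag.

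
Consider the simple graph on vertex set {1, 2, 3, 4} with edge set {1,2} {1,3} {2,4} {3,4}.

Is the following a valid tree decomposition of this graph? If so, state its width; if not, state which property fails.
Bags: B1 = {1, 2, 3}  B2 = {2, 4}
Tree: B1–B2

No — edge (3,4) lies in no bag.

A tree decomposition must satisfy three properties: every vertex lies in some bag; for every edge, both endpoints lie together in some bag; and for every vertex, the bags containing it form a connected subtree. Here edge (3,4) lies in no bag, so the decomposition is invalid.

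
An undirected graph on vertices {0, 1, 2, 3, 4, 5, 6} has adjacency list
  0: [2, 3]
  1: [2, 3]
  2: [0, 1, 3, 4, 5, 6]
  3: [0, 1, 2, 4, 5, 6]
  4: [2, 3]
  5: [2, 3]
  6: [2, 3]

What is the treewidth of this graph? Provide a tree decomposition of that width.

Treewidth 2.
Bags: B1 = {1, 2, 3}  B2 = {2, 3, 4}  B3 = {2, 3, 6}  B4 = {0, 2, 3}  B5 = {2, 3, 5}
Tree: B1–B2, B2–B3, B2–B4, B2–B5

The largest bag has 3 vertices, giving width 2; this decomposition certifies tw(G) ≤ 2. Conversely, {0, 2, 3} is a clique of size 3, and the vertices of any clique must share a bag in every tree decomposition; so some bag has ≥ 3 vertices and tw(G) ≥ 2. Therefore the treewidth is 2.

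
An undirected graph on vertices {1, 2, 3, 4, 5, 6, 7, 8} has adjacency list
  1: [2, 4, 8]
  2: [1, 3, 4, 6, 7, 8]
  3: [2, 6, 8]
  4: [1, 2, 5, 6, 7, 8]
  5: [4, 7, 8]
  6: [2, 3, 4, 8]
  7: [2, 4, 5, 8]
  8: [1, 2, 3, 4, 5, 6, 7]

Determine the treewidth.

A width-3 tree decomposition is:
Bags: B1 = {2, 4, 6, 8}  B2 = {2, 4, 7, 8}  B3 = {2, 3, 6, 8}  B4 = {1, 2, 4, 8}  B5 = {4, 5, 7, 8}
Tree: B1–B2, B1–B3, B2–B4, B2–B5
Every bag has size at most 4, so the width is 4 − 1 = 3 and tw(G) ≤ 3. Conversely, {2, 3, 6, 8} is a clique of size 4, and the vertices of any clique must share a bag in every tree decomposition; so some bag has ≥ 4 vertices and tw(G) ≥ 3. Combining the bounds, tw(G) = 3.

3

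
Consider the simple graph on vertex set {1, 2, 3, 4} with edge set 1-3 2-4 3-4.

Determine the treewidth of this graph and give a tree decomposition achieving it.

The largest bag has 2 vertices, giving width 1; this decomposition certifies tw(G) ≤ 1. G has an edge, so its treewidth is at least 1. Therefore the treewidth is 1.

Treewidth 1.
Bags: B1 = {1, 3}  B2 = {3, 4}  B3 = {2, 4}
Tree: B1–B2, B2–B3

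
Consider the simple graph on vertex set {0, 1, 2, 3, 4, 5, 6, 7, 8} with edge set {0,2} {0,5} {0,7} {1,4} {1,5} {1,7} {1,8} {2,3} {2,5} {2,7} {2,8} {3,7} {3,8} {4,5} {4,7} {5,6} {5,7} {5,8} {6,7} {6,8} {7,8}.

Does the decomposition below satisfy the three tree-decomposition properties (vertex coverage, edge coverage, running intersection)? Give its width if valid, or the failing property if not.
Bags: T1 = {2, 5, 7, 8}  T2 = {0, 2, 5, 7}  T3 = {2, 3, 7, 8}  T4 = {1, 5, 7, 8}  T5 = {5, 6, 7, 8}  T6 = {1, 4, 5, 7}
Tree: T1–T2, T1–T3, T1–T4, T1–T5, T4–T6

Yes; width 3.

Checking the three conditions: (i) the bags cover all of {0, 1, 2, 3, 4, 5, 6, 7, 8}; (ii) for each edge, some bag contains both endpoints; (iii) the bags containing any fixed vertex form a subtree. All hold, so the decomposition is valid with width 4 − 1 = 3.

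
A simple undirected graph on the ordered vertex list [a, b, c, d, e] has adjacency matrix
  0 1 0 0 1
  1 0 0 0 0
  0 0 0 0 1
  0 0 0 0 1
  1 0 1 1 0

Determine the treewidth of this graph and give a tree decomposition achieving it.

Treewidth 1.
Bags: B1 = {d, e}  B2 = {c, e}  B3 = {a, e}  B4 = {a, b}
Tree: B1–B2, B2–B3, B3–B4

Each bag holds 2 vertices, so the decomposition has width 1, which upper-bounds the treewidth. G has an edge, so its treewidth is at least 1. Therefore the treewidth is 1.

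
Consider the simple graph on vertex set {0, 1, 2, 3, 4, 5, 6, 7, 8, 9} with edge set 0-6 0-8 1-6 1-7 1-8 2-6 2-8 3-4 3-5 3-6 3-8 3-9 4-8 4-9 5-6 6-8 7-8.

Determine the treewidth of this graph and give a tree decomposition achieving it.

Treewidth 2.
One optimal decomposition is:
Bags: B1 = {3, 6, 8}  B2 = {3, 4, 8}  B3 = {1, 6, 8}  B4 = {2, 6, 8}  B5 = {0, 6, 8}  B6 = {3, 4, 9}  B7 = {1, 7, 8}  B8 = {3, 5, 6}
Tree: B1–B2, B1–B3, B1–B4, B4–B5, B2–B6, B3–B7, B1–B8

The largest bag has 3 vertices, giving width 2; this decomposition certifies tw(G) ≤ 2. Conversely, {3, 4, 8} is a clique of size 3, and the vertices of any clique must share a bag in every tree decomposition; so some bag has ≥ 3 vertices and tw(G) ≥ 2. The upper and lower bounds meet at 2, so that is the treewidth.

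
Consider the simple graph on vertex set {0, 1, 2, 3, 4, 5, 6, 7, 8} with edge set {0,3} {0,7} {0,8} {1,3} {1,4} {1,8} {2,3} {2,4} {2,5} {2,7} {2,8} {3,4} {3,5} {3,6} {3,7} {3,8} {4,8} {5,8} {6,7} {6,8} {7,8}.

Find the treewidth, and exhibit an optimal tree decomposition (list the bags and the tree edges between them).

Each bag holds 4 vertices, so the decomposition has width 3, which upper-bounds the treewidth. For the lower bound, the 4 vertices {0, 3, 7, 8} are pairwise adjacent, and any tree decomposition puts a clique entirely inside one bag — forcing width ≥ 3. Hence tw(G) = 3 exactly.

Treewidth 3.
Bags: B1 = {0, 3, 7, 8}  B2 = {2, 3, 7, 8}  B3 = {2, 3, 4, 8}  B4 = {1, 3, 4, 8}  B5 = {2, 3, 5, 8}  B6 = {3, 6, 7, 8}
Tree: B1–B2, B2–B3, B3–B4, B2–B5, B1–B6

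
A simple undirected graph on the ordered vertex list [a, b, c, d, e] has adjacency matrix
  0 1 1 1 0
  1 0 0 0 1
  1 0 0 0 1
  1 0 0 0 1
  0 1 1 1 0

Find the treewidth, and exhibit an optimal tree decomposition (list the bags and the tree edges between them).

Treewidth 2.
One such decomposition:
Bags: B1 = {a, c, e}  B2 = {a, b, e}  B3 = {a, d, e}
Tree: B1–B2, B2–B3

The largest bag has 3 vertices, giving width 2; this decomposition certifies tw(G) ≤ 2. For the lower bound, G contains the cycle c–a–b–e–c, so G is not a forest; only forests have treewidth ≤ 1, hence tw(G) ≥ 2. Combining the bounds, tw(G) = 2.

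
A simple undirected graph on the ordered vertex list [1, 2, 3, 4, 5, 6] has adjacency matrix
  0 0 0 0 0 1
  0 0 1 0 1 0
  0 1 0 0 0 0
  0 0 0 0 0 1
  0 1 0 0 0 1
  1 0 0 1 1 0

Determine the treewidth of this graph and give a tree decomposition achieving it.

Treewidth 1.
One such decomposition:
Bags: B1 = {2, 5}  B2 = {5, 6}  B3 = {4, 6}  B4 = {2, 3}  B5 = {1, 6}
Tree: B1–B2, B2–B3, B1–B4, B3–B5

Every bag has size at most 2, so the width is 2 − 1 = 1 and tw(G) ≤ 1. Since G has at least one edge (e.g. 2–5), it is not an edgeless graph, so tw(G) ≥ 1. The upper and lower bounds meet at 1, so that is the treewidth.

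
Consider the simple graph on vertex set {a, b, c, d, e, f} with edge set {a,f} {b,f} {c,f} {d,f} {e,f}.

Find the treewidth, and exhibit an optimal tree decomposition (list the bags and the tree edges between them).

Treewidth 1.
Bags: B1 = {d, f}  B2 = {e, f}  B3 = {b, f}  B4 = {a, f}  B5 = {c, f}
Tree: B1–B2, B2–B3, B3–B4, B1–B5

Each bag holds 2 vertices, so the decomposition has width 1, which upper-bounds the treewidth. G has an edge, so its treewidth is at least 1. Hence tw(G) = 1 exactly.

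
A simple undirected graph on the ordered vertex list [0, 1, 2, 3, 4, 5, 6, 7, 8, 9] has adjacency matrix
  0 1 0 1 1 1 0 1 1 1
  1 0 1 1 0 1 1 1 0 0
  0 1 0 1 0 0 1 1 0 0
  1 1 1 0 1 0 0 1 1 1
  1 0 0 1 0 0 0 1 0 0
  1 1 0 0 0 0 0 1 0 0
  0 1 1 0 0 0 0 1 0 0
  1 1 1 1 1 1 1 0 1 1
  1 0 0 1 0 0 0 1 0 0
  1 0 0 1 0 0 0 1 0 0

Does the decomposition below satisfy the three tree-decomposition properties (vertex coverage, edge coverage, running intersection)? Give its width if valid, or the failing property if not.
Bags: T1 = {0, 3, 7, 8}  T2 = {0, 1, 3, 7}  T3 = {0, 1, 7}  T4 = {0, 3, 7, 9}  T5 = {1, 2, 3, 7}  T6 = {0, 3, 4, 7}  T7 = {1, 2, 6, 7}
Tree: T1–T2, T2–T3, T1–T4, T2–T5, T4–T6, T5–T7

A tree decomposition must satisfy three properties: every vertex lies in some bag; for every edge, both endpoints lie together in some bag; and for every vertex, the bags containing it form a connected subtree. Here vertex 5 appears in no bag, so the decomposition is invalid.

No — vertex 5 appears in no bag.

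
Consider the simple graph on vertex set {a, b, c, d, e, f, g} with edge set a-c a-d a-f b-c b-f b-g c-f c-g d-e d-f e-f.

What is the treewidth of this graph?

A width-2 tree decomposition is:
Bags: B1 = {a, d, f}  B2 = {d, e, f}  B3 = {a, c, f}  B4 = {b, c, f}  B5 = {b, c, g}
Tree: B1–B2, B1–B3, B3–B4, B4–B5
Every bag has size at most 3, so the width is 3 − 1 = 2 and tw(G) ≤ 2. On the other hand G contains the 3-clique {b, c, g}. A clique must lie in a single bag of any decomposition, so no decomposition can have width below 2. The upper and lower bounds meet at 2, so that is the treewidth.

2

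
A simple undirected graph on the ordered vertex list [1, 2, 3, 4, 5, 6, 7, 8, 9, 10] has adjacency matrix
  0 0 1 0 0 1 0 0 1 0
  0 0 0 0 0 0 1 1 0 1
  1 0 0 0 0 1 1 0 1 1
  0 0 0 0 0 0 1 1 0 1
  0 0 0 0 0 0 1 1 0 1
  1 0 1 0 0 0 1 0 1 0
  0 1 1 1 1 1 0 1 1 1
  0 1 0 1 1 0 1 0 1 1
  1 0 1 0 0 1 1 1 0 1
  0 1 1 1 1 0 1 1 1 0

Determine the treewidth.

A width-3 tree decomposition is:
Bags: B1 = {3, 6, 7, 9}  B2 = {3, 7, 9, 10}  B3 = {7, 8, 9, 10}  B4 = {2, 7, 8, 10}  B5 = {5, 7, 8, 10}  B6 = {4, 7, 8, 10}  B7 = {1, 3, 6, 9}
Tree: B1–B2, B2–B3, B3–B4, B4–B5, B4–B6, B1–B7
Each bag holds 4 vertices, so the decomposition has width 3, which upper-bounds the treewidth. On the other hand G contains the 4-clique {1, 3, 6, 9}. A clique must lie in a single bag of any decomposition, so no decomposition can have width below 3. The upper and lower bounds meet at 3, so that is the treewidth.

3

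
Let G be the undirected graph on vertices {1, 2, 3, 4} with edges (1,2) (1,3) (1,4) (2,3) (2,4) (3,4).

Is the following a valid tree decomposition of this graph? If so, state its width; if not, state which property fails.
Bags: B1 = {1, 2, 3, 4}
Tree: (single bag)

Yes; width 3.

Vertex coverage: the bags together contain {1, 2, 3, 4}, the full vertex set. Edge coverage: each edge of G has both endpoints in at least one bag. Running intersection: for every vertex, the bags containing it form a connected subtree. All three properties hold, so this is a valid tree decomposition of width max|bag| − 1 = 3, and hence tw(G) ≤ 3.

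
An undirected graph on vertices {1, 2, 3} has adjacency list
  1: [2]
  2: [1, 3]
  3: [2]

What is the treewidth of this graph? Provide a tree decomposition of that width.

Each bag holds 2 vertices, so the decomposition has width 1, which upper-bounds the treewidth. G has an edge, so its treewidth is at least 1. Hence tw(G) = 1 exactly.

Treewidth 1.
Bags: B1 = {1, 2}  B2 = {2, 3}
Tree: B1–B2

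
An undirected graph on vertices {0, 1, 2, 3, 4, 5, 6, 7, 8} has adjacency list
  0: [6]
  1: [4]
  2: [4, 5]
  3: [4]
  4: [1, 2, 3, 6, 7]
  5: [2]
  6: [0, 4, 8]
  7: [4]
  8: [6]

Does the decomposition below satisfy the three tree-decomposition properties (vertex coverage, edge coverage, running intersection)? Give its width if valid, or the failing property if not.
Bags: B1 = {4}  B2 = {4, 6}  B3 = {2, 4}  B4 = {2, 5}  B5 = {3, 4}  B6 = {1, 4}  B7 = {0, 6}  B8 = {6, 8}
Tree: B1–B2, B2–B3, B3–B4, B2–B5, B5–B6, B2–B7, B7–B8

No — vertex 7 appears in no bag.

A tree decomposition must satisfy three properties: every vertex lies in some bag; for every edge, both endpoints lie together in some bag; and for every vertex, the bags containing it form a connected subtree. Here vertex 7 appears in no bag, so the decomposition is invalid.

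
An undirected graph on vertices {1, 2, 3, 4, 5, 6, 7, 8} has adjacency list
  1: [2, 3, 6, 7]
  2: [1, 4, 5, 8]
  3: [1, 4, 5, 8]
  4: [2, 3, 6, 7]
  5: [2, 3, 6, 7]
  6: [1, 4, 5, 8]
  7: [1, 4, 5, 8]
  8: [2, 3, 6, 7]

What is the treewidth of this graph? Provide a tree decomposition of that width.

Each bag holds 5 vertices, so the decomposition has width 4, which upper-bounds the treewidth. For the lower bound: the 5 vertex sets {3,5}, {4,6}, {1,7}, {2}, {8} are disjoint, each induces a connected subgraph, and every pair is joined by at least one edge of G. Contracting each set to a single vertex therefore yields K_{5} as a minor, and since treewidth is minor-monotone, tw(G) ≥ tw(K_{5}) = 4. Hence tw(G) = 4 exactly.

Treewidth 4.
One such decomposition:
Bags: B1 = {2, 3, 5, 6, 7}  B2 = {2, 3, 4, 6, 7}  B3 = {1, 2, 3, 6, 7}  B4 = {2, 3, 6, 7, 8}
Tree: B1–B2, B2–B3, B3–B4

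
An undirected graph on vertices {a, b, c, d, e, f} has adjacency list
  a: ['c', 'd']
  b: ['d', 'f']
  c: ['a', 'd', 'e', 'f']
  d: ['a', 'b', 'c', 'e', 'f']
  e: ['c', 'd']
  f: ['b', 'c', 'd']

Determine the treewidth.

A width-2 tree decomposition is:
Bags: B1 = {a, c, d}  B2 = {c, d, f}  B3 = {b, d, f}  B4 = {c, d, e}
Tree: B1–B2, B2–B3, B1–B4
Every bag has size at most 3, so the width is 3 − 1 = 2 and tw(G) ≤ 2. On the other hand G contains the 3-clique {c, d, e}. A clique must lie in a single bag of any decomposition, so no decomposition can have width below 2. The upper and lower bounds meet at 2, so that is the treewidth.

2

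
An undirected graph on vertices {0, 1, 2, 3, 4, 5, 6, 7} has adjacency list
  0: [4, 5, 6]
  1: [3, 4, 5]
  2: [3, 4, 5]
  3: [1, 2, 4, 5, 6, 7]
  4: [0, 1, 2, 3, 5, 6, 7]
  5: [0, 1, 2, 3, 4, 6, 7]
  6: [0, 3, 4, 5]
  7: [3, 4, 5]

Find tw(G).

3

A width-3 tree decomposition is:
Bags: B1 = {3, 4, 5, 7}  B2 = {3, 4, 5, 6}  B3 = {1, 3, 4, 5}  B4 = {2, 3, 4, 5}  B5 = {0, 4, 5, 6}
Tree: B1–B2, B2–B3, B3–B4, B2–B5
Each bag holds 4 vertices, so the decomposition has width 3, which upper-bounds the treewidth. For the lower bound, the 4 vertices {0, 4, 5, 6} are pairwise adjacent, and any tree decomposition puts a clique entirely inside one bag — forcing width ≥ 3. Hence tw(G) = 3 exactly.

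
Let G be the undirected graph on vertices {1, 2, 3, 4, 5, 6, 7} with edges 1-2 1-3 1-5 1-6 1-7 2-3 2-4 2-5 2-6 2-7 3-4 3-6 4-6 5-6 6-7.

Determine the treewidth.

3

A width-3 tree decomposition is:
Bags: B1 = {1, 2, 3, 6}  B2 = {2, 3, 4, 6}  B3 = {1, 2, 6, 7}  B4 = {1, 2, 5, 6}
Tree: B1–B2, B1–B3, B3–B4
Each bag holds 4 vertices, so the decomposition has width 3, which upper-bounds the treewidth. Conversely, {1, 2, 3, 6} is a clique of size 4, and the vertices of any clique must share a bag in every tree decomposition; so some bag has ≥ 4 vertices and tw(G) ≥ 3. Combining the bounds, tw(G) = 3.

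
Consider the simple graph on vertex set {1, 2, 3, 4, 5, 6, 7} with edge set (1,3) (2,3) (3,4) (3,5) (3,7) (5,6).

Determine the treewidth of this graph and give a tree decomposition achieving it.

Every bag has size at most 2, so the width is 2 − 1 = 1 and tw(G) ≤ 1. G has an edge, so its treewidth is at least 1. Therefore the treewidth is 1.

Treewidth 1.
Bags: B1 = {3, 5}  B2 = {3, 7}  B3 = {1, 3}  B4 = {2, 3}  B5 = {3, 4}  B6 = {5, 6}
Tree: B1–B2, B2–B3, B3–B4, B2–B5, B1–B6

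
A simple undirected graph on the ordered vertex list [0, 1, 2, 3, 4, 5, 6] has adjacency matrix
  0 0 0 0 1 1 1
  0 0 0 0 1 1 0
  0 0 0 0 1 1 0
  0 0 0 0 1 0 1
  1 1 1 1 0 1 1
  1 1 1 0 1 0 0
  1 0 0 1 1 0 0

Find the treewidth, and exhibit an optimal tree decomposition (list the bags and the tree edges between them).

Treewidth 2.
Bags: B1 = {0, 4, 6}  B2 = {0, 4, 5}  B3 = {3, 4, 6}  B4 = {1, 4, 5}  B5 = {2, 4, 5}
Tree: B1–B2, B1–B3, B2–B4, B2–B5

Every bag has size at most 3, so the width is 3 − 1 = 2 and tw(G) ≤ 2. On the other hand G contains the 3-clique {3, 4, 6}. A clique must lie in a single bag of any decomposition, so no decomposition can have width below 2. The upper and lower bounds meet at 2, so that is the treewidth.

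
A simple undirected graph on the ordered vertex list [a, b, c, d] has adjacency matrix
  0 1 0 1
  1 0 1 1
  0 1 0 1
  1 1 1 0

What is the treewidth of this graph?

A width-2 tree decomposition is:
Bags: B1 = {b, c, d}  B2 = {a, b, d}
Tree: B1–B2
Every bag has size at most 3, so the width is 3 − 1 = 2 and tw(G) ≤ 2. On the other hand G contains the 3-clique {b, c, d}. A clique must lie in a single bag of any decomposition, so no decomposition can have width below 2. Combining the bounds, tw(G) = 2.

2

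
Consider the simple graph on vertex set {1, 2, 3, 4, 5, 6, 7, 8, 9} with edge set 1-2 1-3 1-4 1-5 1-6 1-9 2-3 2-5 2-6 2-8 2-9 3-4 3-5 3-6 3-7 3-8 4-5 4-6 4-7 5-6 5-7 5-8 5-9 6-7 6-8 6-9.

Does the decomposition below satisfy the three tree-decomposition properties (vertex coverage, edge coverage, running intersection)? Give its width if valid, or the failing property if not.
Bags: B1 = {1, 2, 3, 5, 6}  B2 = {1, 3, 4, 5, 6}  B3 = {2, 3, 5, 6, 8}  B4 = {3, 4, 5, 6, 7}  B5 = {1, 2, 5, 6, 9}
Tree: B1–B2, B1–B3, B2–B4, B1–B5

Yes; width 4.

Checking the three conditions: (i) the bags cover all of {1, 2, 3, 4, 5, 6, 7, 8, 9}; (ii) for each edge, some bag contains both endpoints; (iii) the bags containing any fixed vertex form a subtree. All hold, so the decomposition is valid with width 5 − 1 = 4.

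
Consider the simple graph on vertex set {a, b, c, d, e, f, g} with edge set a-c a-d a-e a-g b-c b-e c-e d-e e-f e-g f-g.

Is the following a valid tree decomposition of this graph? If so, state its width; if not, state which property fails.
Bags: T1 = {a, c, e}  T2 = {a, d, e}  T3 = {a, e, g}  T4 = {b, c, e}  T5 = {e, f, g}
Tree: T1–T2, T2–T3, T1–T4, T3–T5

Vertex coverage: the bags together contain {a, b, c, d, e, f, g}, the full vertex set. Edge coverage: each edge of G has both endpoints in at least one bag. Running intersection: for every vertex, the bags containing it form a connected subtree. All three properties hold, so this is a valid tree decomposition of width max|bag| − 1 = 2, and hence tw(G) ≤ 2.

Yes; width 2.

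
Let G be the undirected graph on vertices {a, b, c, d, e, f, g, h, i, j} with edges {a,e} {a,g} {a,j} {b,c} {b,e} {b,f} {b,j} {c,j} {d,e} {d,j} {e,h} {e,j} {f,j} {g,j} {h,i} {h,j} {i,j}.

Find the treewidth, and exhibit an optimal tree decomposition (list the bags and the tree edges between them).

Every bag has size at most 3, so the width is 3 − 1 = 2 and tw(G) ≤ 2. For the lower bound, the 3 vertices {b, f, j} are pairwise adjacent, and any tree decomposition puts a clique entirely inside one bag — forcing width ≥ 2. Hence tw(G) = 2 exactly.

Treewidth 2.
One such decomposition:
Bags: B1 = {e, h, j}  B2 = {b, e, j}  B3 = {a, e, j}  B4 = {h, i, j}  B5 = {b, c, j}  B6 = {d, e, j}  B7 = {a, g, j}  B8 = {b, f, j}
Tree: B1–B2, B1–B3, B1–B4, B2–B5, B3–B6, B3–B7, B2–B8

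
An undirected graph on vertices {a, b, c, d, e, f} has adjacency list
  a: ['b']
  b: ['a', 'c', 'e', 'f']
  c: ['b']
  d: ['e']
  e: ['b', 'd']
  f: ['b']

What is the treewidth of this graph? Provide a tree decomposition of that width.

Treewidth 1.
One optimal decomposition is:
Bags: B1 = {b, f}  B2 = {b, e}  B3 = {d, e}  B4 = {b, c}  B5 = {a, b}
Tree: B1–B2, B2–B3, B2–B4, B1–B5

The largest bag has 2 vertices, giving width 1; this decomposition certifies tw(G) ≤ 1. Any graph with an edge has treewidth ≥ 1, and G has the edge f–b. Hence tw(G) = 1 exactly.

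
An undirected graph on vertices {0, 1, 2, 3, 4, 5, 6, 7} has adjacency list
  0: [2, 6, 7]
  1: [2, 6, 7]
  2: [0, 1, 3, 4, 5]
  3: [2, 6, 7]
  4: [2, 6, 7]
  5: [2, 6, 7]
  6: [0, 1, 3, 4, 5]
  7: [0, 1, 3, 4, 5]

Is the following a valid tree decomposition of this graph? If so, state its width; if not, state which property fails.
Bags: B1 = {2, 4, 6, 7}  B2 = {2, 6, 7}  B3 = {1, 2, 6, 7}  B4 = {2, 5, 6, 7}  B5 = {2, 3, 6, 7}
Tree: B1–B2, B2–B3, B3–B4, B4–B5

A tree decomposition must satisfy three properties: every vertex lies in some bag; for every edge, both endpoints lie together in some bag; and for every vertex, the bags containing it form a connected subtree. Here vertex 0 appears in no bag, so the decomposition is invalid.

No — vertex 0 appears in no bag.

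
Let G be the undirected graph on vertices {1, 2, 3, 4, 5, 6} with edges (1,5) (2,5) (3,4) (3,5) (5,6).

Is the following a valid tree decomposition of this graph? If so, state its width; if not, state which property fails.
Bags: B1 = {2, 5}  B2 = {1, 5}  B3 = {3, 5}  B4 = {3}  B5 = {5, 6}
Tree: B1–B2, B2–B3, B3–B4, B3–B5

A tree decomposition must satisfy three properties: every vertex lies in some bag; for every edge, both endpoints lie together in some bag; and for every vertex, the bags containing it form a connected subtree. Here vertex 4 appears in no bag, so the decomposition is invalid.

No — vertex 4 appears in no bag.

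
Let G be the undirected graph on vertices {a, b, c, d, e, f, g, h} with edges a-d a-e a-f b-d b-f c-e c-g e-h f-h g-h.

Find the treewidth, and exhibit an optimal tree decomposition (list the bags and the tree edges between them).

Every bag has size at most 3, so the width is 3 − 1 = 2 and tw(G) ≤ 2. The edges d–b–f–a–d form a cycle, so G is not a tree and its treewidth is at least 2. The upper and lower bounds meet at 2, so that is the treewidth.

Treewidth 2.
Bags: B1 = {a, b, d}  B2 = {a, b, f}  B3 = {a, e, f}  B4 = {e, f, h}  B5 = {c, e, h}  B6 = {c, g, h}
Tree: B1–B2, B2–B3, B3–B4, B4–B5, B5–B6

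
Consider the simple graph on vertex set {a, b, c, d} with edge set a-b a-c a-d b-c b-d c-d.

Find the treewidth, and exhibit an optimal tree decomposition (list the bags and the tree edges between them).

A single bag containing all 4 vertices is trivially a valid decomposition of width 3. For the lower bound, the 4 vertices {a, b, c, d} are pairwise adjacent, and any tree decomposition puts a clique entirely inside one bag — forcing width ≥ 3. Combining the bounds, tw(G) = 3.

Treewidth 3.
One optimal decomposition is:
Bags: B1 = {a, b, c, d}
Tree: (single bag)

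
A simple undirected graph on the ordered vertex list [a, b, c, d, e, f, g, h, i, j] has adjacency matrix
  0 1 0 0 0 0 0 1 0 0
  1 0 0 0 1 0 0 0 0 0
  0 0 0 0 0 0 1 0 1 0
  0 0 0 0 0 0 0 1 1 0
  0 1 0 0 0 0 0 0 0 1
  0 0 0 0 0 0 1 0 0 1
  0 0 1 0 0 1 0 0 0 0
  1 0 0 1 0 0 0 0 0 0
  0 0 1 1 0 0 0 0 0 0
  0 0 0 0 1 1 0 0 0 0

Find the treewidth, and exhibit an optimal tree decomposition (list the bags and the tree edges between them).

Treewidth 2.
Bags: B1 = {a, b, e}  B2 = {a, e, h}  B3 = {d, e, h}  B4 = {d, e, i}  B5 = {c, e, i}  B6 = {c, e, g}  B7 = {e, f, g}  B8 = {e, f, j}
Tree: B1–B2, B2–B3, B3–B4, B4–B5, B5–B6, B6–B7, B7–B8

Every bag has size at most 3, so the width is 3 − 1 = 2 and tw(G) ≤ 2. Since e–b–a–h–d–i–c–g–f–j–e is a cycle in G, G is not acyclic. Forests are exactly the graphs of treewidth ≤ 1, so tw(G) ≥ 2. Combining the bounds, tw(G) = 2.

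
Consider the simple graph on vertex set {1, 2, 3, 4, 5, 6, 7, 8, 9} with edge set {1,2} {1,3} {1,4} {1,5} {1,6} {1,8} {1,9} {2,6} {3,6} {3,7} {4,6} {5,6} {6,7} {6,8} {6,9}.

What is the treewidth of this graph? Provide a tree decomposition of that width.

Each bag holds 3 vertices, so the decomposition has width 2, which upper-bounds the treewidth. For the lower bound, the 3 vertices {1, 2, 6} are pairwise adjacent, and any tree decomposition puts a clique entirely inside one bag — forcing width ≥ 2. Hence tw(G) = 2 exactly.

Treewidth 2.
One such decomposition:
Bags: B1 = {1, 2, 6}  B2 = {1, 3, 6}  B3 = {1, 6, 9}  B4 = {1, 4, 6}  B5 = {3, 6, 7}  B6 = {1, 6, 8}  B7 = {1, 5, 6}
Tree: B1–B2, B2–B3, B3–B4, B2–B5, B2–B6, B1–B7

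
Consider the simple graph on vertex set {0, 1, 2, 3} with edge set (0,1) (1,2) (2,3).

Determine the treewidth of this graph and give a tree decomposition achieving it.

Each bag holds 2 vertices, so the decomposition has width 1, which upper-bounds the treewidth. G has an edge, so its treewidth is at least 1. Combining the bounds, tw(G) = 1.

Treewidth 1.
One such decomposition:
Bags: B1 = {2, 3}  B2 = {1, 2}  B3 = {0, 1}
Tree: B1–B2, B2–B3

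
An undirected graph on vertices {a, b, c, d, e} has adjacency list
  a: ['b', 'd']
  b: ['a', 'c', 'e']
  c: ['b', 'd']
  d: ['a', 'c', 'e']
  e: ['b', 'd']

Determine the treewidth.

A width-2 tree decomposition is:
Bags: B1 = {a, b, d}  B2 = {b, c, d}  B3 = {b, d, e}
Tree: B1–B2, B2–B3
Every bag has size at most 3, so the width is 3 − 1 = 2 and tw(G) ≤ 2. The edges a–d–c–b–a form a cycle, so G is not a tree and its treewidth is at least 2. Therefore the treewidth is 2.

2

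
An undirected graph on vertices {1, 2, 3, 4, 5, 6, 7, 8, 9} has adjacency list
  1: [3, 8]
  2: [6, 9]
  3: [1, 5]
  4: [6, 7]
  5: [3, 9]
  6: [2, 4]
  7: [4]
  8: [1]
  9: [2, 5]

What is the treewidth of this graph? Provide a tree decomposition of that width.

Each bag holds 2 vertices, so the decomposition has width 1, which upper-bounds the treewidth. Any graph with an edge has treewidth ≥ 1, and G has the edge 7–4. Combining the bounds, tw(G) = 1.

Treewidth 1.
Bags: B1 = {4, 7}  B2 = {4, 6}  B3 = {2, 6}  B4 = {2, 9}  B5 = {5, 9}  B6 = {3, 5}  B7 = {1, 3}  B8 = {1, 8}
Tree: B1–B2, B2–B3, B3–B4, B4–B5, B5–B6, B6–B7, B7–B8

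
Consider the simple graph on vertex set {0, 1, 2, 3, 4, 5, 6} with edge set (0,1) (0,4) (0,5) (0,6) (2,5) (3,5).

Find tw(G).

A width-1 tree decomposition is:
Bags: B1 = {0, 1}  B2 = {0, 5}  B3 = {0, 4}  B4 = {2, 5}  B5 = {3, 5}  B6 = {0, 6}
Tree: B1–B2, B1–B3, B2–B4, B2–B5, B2–B6
Each bag holds 2 vertices, so the decomposition has width 1, which upper-bounds the treewidth. Since G has at least one edge (e.g. 1–0), it is not an edgeless graph, so tw(G) ≥ 1. The upper and lower bounds meet at 1, so that is the treewidth.

1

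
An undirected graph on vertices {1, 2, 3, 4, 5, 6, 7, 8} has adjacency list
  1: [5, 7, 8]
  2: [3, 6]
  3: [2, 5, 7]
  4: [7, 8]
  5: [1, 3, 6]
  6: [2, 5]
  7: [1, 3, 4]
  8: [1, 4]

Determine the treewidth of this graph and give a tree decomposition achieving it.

The largest bag has 3 vertices, giving width 2; this decomposition certifies tw(G) ≤ 2. Since 8–4–7–1–8 is a cycle in G, G is not acyclic. Forests are exactly the graphs of treewidth ≤ 1, so tw(G) ≥ 2. The upper and lower bounds meet at 2, so that is the treewidth.

Treewidth 2.
One optimal decomposition is:
Bags: B1 = {1, 4, 8}  B2 = {1, 4, 7}  B3 = {1, 5, 7}  B4 = {3, 5, 7}  B5 = {3, 5, 6}  B6 = {2, 3, 6}
Tree: B1–B2, B2–B3, B3–B4, B4–B5, B5–B6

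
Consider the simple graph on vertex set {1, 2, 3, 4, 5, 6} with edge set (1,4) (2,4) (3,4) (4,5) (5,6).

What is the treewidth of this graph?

1

A width-1 tree decomposition is:
Bags: B1 = {4, 5}  B2 = {3, 4}  B3 = {2, 4}  B4 = {1, 4}  B5 = {5, 6}
Tree: B1–B2, B2–B3, B3–B4, B1–B5
The largest bag has 2 vertices, giving width 1; this decomposition certifies tw(G) ≤ 1. G has an edge, so its treewidth is at least 1. Therefore the treewidth is 1.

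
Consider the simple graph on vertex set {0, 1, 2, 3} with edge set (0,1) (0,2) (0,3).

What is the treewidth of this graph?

A width-1 tree decomposition is:
Bags: B1 = {0, 1}  B2 = {0, 2}  B3 = {0, 3}
Tree: B1–B2, B2–B3
Every bag has size at most 2, so the width is 2 − 1 = 1 and tw(G) ≤ 1. Since G has at least one edge (e.g. 0–1), it is not an edgeless graph, so tw(G) ≥ 1. The upper and lower bounds meet at 1, so that is the treewidth.

1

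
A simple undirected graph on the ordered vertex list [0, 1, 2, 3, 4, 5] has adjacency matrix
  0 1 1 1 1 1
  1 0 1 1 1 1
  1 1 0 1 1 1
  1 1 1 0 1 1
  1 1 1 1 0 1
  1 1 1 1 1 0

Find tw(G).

A width-5 tree decomposition is:
Bags: B1 = {0, 1, 2, 3, 4, 5}
Tree: (single bag)
With just one bag of size 6, the width is 6 − 1 = 5, so tw(G) ≤ 5. For the lower bound, the 6 vertices {0, 1, 2, 3, 4, 5} are pairwise adjacent, and any tree decomposition puts a clique entirely inside one bag — forcing width ≥ 5. Combining the bounds, tw(G) = 5.

5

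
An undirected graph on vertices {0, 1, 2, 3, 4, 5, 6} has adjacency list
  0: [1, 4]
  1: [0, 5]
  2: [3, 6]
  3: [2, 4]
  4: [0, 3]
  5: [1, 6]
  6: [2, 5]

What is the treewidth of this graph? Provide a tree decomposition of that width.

Treewidth 2.
One such decomposition:
Bags: B1 = {2, 5, 6}  B2 = {1, 2, 5}  B3 = {0, 1, 2}  B4 = {0, 2, 4}  B5 = {2, 3, 4}
Tree: B1–B2, B2–B3, B3–B4, B4–B5

Every bag has size at most 3, so the width is 3 − 1 = 2 and tw(G) ≤ 2. The edges 2–6–5–1–0–4–3–2 form a cycle, so G is not a tree and its treewidth is at least 2. Hence tw(G) = 2 exactly.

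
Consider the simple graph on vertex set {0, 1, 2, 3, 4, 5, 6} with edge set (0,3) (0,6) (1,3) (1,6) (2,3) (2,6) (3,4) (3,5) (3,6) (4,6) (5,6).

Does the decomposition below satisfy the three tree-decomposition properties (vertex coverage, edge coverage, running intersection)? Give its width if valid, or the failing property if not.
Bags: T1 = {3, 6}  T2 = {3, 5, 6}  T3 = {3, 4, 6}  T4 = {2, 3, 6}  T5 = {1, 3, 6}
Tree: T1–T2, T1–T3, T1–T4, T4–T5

A tree decomposition must satisfy three properties: every vertex lies in some bag; for every edge, both endpoints lie together in some bag; and for every vertex, the bags containing it form a connected subtree. Here vertex 0 appears in no bag, so the decomposition is invalid.

No — vertex 0 appears in no bag.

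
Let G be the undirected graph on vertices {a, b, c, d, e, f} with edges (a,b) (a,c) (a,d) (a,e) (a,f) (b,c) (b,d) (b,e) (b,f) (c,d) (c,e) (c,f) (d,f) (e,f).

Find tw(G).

4

A width-4 tree decomposition is:
Bags: B1 = {a, b, c, e, f}  B2 = {a, b, c, d, f}
Tree: B1–B2
Each bag holds 5 vertices, so the decomposition has width 4, which upper-bounds the treewidth. On the other hand G contains the 5-clique {a, b, c, d, f}. A clique must lie in a single bag of any decomposition, so no decomposition can have width below 4. Hence tw(G) = 4 exactly.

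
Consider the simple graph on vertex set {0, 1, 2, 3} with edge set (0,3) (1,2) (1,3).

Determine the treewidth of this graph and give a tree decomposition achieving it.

Each bag holds 2 vertices, so the decomposition has width 1, which upper-bounds the treewidth. Any graph with an edge has treewidth ≥ 1, and G has the edge 1–3. Combining the bounds, tw(G) = 1.

Treewidth 1.
Bags: B1 = {1, 3}  B2 = {0, 3}  B3 = {1, 2}
Tree: B1–B2, B1–B3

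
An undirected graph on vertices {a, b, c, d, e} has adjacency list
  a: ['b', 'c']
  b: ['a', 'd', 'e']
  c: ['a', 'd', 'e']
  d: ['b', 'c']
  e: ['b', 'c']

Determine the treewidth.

2

A width-2 tree decomposition is:
Bags: B1 = {b, c, d}  B2 = {b, c, e}  B3 = {a, b, c}
Tree: B1–B2, B2–B3
Every bag has size at most 3, so the width is 3 − 1 = 2 and tw(G) ≤ 2. The edges b–d–c–e–b form a cycle, so G is not a tree and its treewidth is at least 2. The upper and lower bounds meet at 2, so that is the treewidth.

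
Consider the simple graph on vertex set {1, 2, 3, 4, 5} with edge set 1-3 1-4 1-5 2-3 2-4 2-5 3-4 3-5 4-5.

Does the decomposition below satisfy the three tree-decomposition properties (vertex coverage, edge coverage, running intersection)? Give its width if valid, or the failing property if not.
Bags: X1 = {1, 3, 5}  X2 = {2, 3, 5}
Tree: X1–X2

No — vertex 4 appears in no bag.

A tree decomposition must satisfy three properties: every vertex lies in some bag; for every edge, both endpoints lie together in some bag; and for every vertex, the bags containing it form a connected subtree. Here vertex 4 appears in no bag, so the decomposition is invalid.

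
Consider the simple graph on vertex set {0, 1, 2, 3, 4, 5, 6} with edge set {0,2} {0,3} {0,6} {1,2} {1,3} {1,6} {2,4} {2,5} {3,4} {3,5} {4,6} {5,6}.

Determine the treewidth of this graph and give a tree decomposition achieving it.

Treewidth 3.
Bags: B1 = {1, 2, 3, 6}  B2 = {0, 2, 3, 6}  B3 = {2, 3, 4, 6}  B4 = {2, 3, 5, 6}
Tree: B1–B2, B2–B3, B3–B4

Every bag has size at most 4, so the width is 4 − 1 = 3 and tw(G) ≤ 3. For the lower bound: the 4 vertex sets {1,2}, {0,3}, {6}, {4} are disjoint, each induces a connected subgraph, and every pair is joined by at least one edge of G. Contracting each set to a single vertex therefore yields K_{4} as a minor, and since treewidth is minor-monotone, tw(G) ≥ tw(K_{4}) = 3. Therefore the treewidth is 3.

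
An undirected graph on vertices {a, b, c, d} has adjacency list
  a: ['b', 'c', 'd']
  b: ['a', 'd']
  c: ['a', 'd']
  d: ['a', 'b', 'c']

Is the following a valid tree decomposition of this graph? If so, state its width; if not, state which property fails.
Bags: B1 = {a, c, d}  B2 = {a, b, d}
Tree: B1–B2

Vertex coverage: the bags together contain {a, b, c, d}, the full vertex set. Edge coverage: each edge of G has both endpoints in at least one bag. Running intersection: for every vertex, the bags containing it form a connected subtree. All three properties hold, so this is a valid tree decomposition of width max|bag| − 1 = 2, and hence tw(G) ≤ 2.

Yes; width 2.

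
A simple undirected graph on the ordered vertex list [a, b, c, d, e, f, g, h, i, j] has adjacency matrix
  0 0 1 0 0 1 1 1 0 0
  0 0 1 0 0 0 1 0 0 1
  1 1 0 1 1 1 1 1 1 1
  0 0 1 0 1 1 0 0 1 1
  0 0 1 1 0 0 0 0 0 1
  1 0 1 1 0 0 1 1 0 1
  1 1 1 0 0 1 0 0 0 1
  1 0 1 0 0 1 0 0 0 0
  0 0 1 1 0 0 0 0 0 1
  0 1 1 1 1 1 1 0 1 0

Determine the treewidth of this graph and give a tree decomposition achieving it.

Treewidth 3.
Bags: B1 = {c, d, f, j}  B2 = {c, f, g, j}  B3 = {c, d, i, j}  B4 = {a, c, f, g}  B5 = {b, c, g, j}  B6 = {a, c, f, h}  B7 = {c, d, e, j}
Tree: B1–B2, B1–B3, B2–B4, B2–B5, B4–B6, B3–B7

Each bag holds 4 vertices, so the decomposition has width 3, which upper-bounds the treewidth. On the other hand G contains the 4-clique {c, d, e, j}. A clique must lie in a single bag of any decomposition, so no decomposition can have width below 3. The upper and lower bounds meet at 3, so that is the treewidth.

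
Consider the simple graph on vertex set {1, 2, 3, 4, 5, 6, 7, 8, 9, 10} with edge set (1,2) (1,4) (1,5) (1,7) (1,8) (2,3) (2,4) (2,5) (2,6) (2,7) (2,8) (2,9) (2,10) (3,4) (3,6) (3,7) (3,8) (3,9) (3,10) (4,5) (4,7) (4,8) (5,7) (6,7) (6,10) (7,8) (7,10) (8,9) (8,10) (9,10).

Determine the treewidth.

A width-4 tree decomposition is:
Bags: B1 = {1, 2, 4, 7, 8}  B2 = {1, 2, 4, 5, 7}  B3 = {2, 3, 4, 7, 8}  B4 = {2, 3, 7, 8, 10}  B5 = {2, 3, 8, 9, 10}  B6 = {2, 3, 6, 7, 10}
Tree: B1–B2, B1–B3, B3–B4, B4–B5, B4–B6
Every bag has size at most 5, so the width is 5 − 1 = 4 and tw(G) ≤ 4. On the other hand G contains the 5-clique {2, 3, 8, 9, 10}. A clique must lie in a single bag of any decomposition, so no decomposition can have width below 4. The upper and lower bounds meet at 4, so that is the treewidth.

4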